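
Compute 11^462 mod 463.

11^1 ≡ 11 (mod 463)
11^2 ≡ 11^2 = 121 ≡ 121 (mod 463)
11^4 ≡ 121^2 = 14641 ≡ 288 (mod 463)
11^8 ≡ 288^2 = 82944 ≡ 67 (mod 463)
11^16 ≡ 67^2 = 4489 ≡ 322 (mod 463)
11^32 ≡ 322^2 = 103684 ≡ 435 (mod 463)
11^64 ≡ 435^2 = 189225 ≡ 321 (mod 463)
11^128 ≡ 321^2 = 103041 ≡ 255 (mod 463)
11^256 ≡ 255^2 = 65025 ≡ 205 (mod 463)
462 = 256 + 128 + 64 + 8 + 4 + 2 in binary powers of 2.
So 11^462 ≡ 205 · 255 · 321 · 67 · 288 · 121 ≡ 1 (mod 463).
Since the result is 1, base 11 gives no evidence that 463 is composite.

1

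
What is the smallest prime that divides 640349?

640349 is odd.
Digit sum 26, not divisible by 3.
Ends in 9: not divisible by 5.
7: 640349 = 7·91478 + 3
11: 640349 = 11·58213 + 6
13: 640349 = 13·49257 + 8
17: 640349 = 17·37667 + 10
19: 640349 = 19·33702 + 11
23: 640349 = 23·27841 + 6
29: 640349 = 29·22081

29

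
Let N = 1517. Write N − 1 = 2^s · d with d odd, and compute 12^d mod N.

1517 − 1 = 1516 = 2^2 · 379, so d = 379.
12^1 ≡ 12 (mod 1517)
12^2 ≡ 12^2 = 144 ≡ 144 (mod 1517)
12^4 ≡ 144^2 = 20736 ≡ 1015 (mod 1517)
12^8 ≡ 1015^2 = 1030225 ≡ 182 (mod 1517)
12^16 ≡ 182^2 = 33124 ≡ 1267 (mod 1517)
12^32 ≡ 1267^2 = 1605289 ≡ 303 (mod 1517)
12^64 ≡ 303^2 = 91809 ≡ 789 (mod 1517)
12^128 ≡ 789^2 = 622521 ≡ 551 (mod 1517)
12^256 ≡ 551^2 = 303601 ≡ 201 (mod 1517)
379 = 256 + 64 + 32 + 16 + 8 + 2 + 1 in binary powers of 2.
So 12^379 ≡ 201 · 789 · 303 · 1267 · 182 · 144 · 12 ≡ 345 (mod 1517).
Squaring chain: 345 → 699; never reaches −1, so base 12 is a Miller–Rabin witness that 1517 is composite.

345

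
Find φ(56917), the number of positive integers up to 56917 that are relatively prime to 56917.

Factor: 56917 = 7 · 47 · 173.
φ(56917) = (7−1) · (47−1) · (173−1) = 6 · 46 · 172 = 47472.

47472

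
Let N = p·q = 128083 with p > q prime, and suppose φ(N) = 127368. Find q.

349

φ(n) = (p−1)(q−1) = n − (p+q) + 1, so p + q = 128083 − 127368 + 1 = 716.
p and q are the roots of t² − 716t + 128083 = 0.
Discriminant: 716² − 4·128083 = 512656 − 512332 = 324; √324 = 18.
q = (716 − 18)/2 = 349, p = (716 + 18)/2 = 367.
Check: 349 · 367 = 128083.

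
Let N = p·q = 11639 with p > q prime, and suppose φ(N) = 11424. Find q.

103

φ(n) = (p−1)(q−1) = n − (p+q) + 1, so p + q = 11639 − 11424 + 1 = 216.
p and q are the roots of t² − 216t + 11639 = 0.
Discriminant: 216² − 4·11639 = 46656 − 46556 = 100; √100 = 10.
q = (216 − 10)/2 = 103, p = (216 + 10)/2 = 113.
Check: 103 · 113 = 11639.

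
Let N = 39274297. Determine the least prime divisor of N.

39274297 is odd.
Digit sum 43, not divisible by 3.
Ends in 7: not divisible by 5.
7: 39274297 = 7·5610613 + 6
11: 39274297 = 11·3570390 + 7
13: 39274297 = 13·3021099 + 10
17: 39274297 = 17·2310252 + 13
19: 39274297 = 19·2067068 + 5
23: 39274297 = 23·1707578 + 3
29: 39274297 = 29·1354286 + 3
31: 39274297 = 31·1266912 + 25
37: 39274297 = 37·1061467 + 18
41: 39274297 = 41·957909 + 28
43: 39274297 = 43·913355 + 32
47: 39274297 = 47·835623 + 16
53: 39274297 = 53·741024 + 25
59: 39274297 = 59·665666 + 3
61: 39274297 = 61·643840 + 57
67: 39274297 = 67·586183 + 36
71: 39274297 = 71·553159 + 8
73: 39274297 = 73·538004 + 5
79: 39274297 = 79·497143

79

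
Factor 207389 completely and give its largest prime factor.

207389 = 7 · 29627
29627 = 13 · 2279
2279 = 43 · 53
53 is prime.
So 207389 = 7 · 13 · 43 · 53; the largest prime factor is 53.

53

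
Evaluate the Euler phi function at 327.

Factor: 327 = 3 · 109.
φ(327) = (3−1) · (109−1) = 2 · 108 = 216.

216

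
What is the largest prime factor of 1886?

1886 = 2 · 943
943 = 23 · 41
41 is prime.
So 1886 = 2 · 23 · 41; the largest prime factor is 41.

41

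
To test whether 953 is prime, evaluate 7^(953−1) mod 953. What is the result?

7^1 ≡ 7 (mod 953)
7^2 ≡ 7^2 = 49 ≡ 49 (mod 953)
7^4 ≡ 49^2 = 2401 ≡ 495 (mod 953)
7^8 ≡ 495^2 = 245025 ≡ 104 (mod 953)
7^16 ≡ 104^2 = 10816 ≡ 333 (mod 953)
7^32 ≡ 333^2 = 110889 ≡ 341 (mod 953)
7^64 ≡ 341^2 = 116281 ≡ 15 (mod 953)
7^128 ≡ 15^2 = 225 ≡ 225 (mod 953)
7^256 ≡ 225^2 = 50625 ≡ 116 (mod 953)
7^512 ≡ 116^2 = 13456 ≡ 114 (mod 953)
952 = 512 + 256 + 128 + 32 + 16 + 8 in binary powers of 2.
So 7^952 ≡ 114 · 116 · 225 · 341 · 333 · 104 ≡ 1 (mod 953).
Since the result is 1, base 7 gives no evidence that 953 is composite.

1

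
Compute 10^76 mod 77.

10^1 ≡ 10 (mod 77)
10^2 ≡ 10^2 = 100 ≡ 23 (mod 77)
10^4 ≡ 23^2 = 529 ≡ 67 (mod 77)
10^8 ≡ 67^2 = 4489 ≡ 23 (mod 77)
10^16 ≡ 23^2 = 529 ≡ 67 (mod 77)
10^32 ≡ 67^2 = 4489 ≡ 23 (mod 77)
10^64 ≡ 23^2 = 529 ≡ 67 (mod 77)
76 = 64 + 8 + 4 in binary powers of 2.
So 10^76 ≡ 67 · 23 · 67 ≡ 67 (mod 77).
Since 67 ≠ 1, base 10 is a Fermat witness: 77 is composite.

67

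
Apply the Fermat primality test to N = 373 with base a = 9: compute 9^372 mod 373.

1

9^1 ≡ 9 (mod 373)
9^2 ≡ 9^2 = 81 ≡ 81 (mod 373)
9^4 ≡ 81^2 = 6561 ≡ 220 (mod 373)
9^8 ≡ 220^2 = 48400 ≡ 283 (mod 373)
9^16 ≡ 283^2 = 80089 ≡ 267 (mod 373)
9^32 ≡ 267^2 = 71289 ≡ 46 (mod 373)
9^64 ≡ 46^2 = 2116 ≡ 251 (mod 373)
9^128 ≡ 251^2 = 63001 ≡ 337 (mod 373)
9^256 ≡ 337^2 = 113569 ≡ 177 (mod 373)
372 = 256 + 64 + 32 + 16 + 4 in binary powers of 2.
So 9^372 ≡ 177 · 251 · 46 · 267 · 220 ≡ 1 (mod 373).
Since the result is 1, base 9 gives no evidence that 373 is composite.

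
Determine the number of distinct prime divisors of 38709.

4

38709 = 3^2 · 4301
4301 = 11 · 391
391 = 17 · 23
38709 = 3^2 · 11 · 17 · 23, which has 4 distinct prime factors.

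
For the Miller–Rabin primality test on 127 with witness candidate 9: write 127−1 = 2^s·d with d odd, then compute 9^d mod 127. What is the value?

127 − 1 = 126 = 2^1 · 63, so d = 63.
9^1 ≡ 9 (mod 127)
9^2 ≡ 9^2 = 81 ≡ 81 (mod 127)
9^4 ≡ 81^2 = 6561 ≡ 84 (mod 127)
9^8 ≡ 84^2 = 7056 ≡ 71 (mod 127)
9^16 ≡ 71^2 = 5041 ≡ 88 (mod 127)
9^32 ≡ 88^2 = 7744 ≡ 124 (mod 127)
63 = 32 + 16 + 8 + 4 + 2 + 1 in binary powers of 2.
So 9^63 ≡ 124 · 88 · 71 · 84 · 81 · 9 ≡ 1 (mod 127).
Since 9^d ≡ 1 (mod 127), base 9 does not prove 127 composite.

1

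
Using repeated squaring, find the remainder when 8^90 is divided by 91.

8^1 ≡ 8 (mod 91)
8^2 ≡ 8^2 = 64 ≡ 64 (mod 91)
8^4 ≡ 64^2 = 4096 ≡ 1 (mod 91)
8^8 ≡ 1^2 = 1 ≡ 1 (mod 91)
8^16 ≡ 1^2 = 1 ≡ 1 (mod 91)
8^32 ≡ 1^2 = 1 ≡ 1 (mod 91)
8^64 ≡ 1^2 = 1 ≡ 1 (mod 91)
90 = 64 + 16 + 8 + 2 in binary powers of 2.
So 8^90 ≡ 1 · 1 · 1 · 64 ≡ 64 (mod 91).
Since 64 ≠ 1, base 8 is a Fermat witness: 91 is composite.

64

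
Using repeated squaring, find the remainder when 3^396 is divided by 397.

3^1 ≡ 3 (mod 397)
3^2 ≡ 3^2 = 9 ≡ 9 (mod 397)
3^4 ≡ 9^2 = 81 ≡ 81 (mod 397)
3^8 ≡ 81^2 = 6561 ≡ 209 (mod 397)
3^16 ≡ 209^2 = 43681 ≡ 11 (mod 397)
3^32 ≡ 11^2 = 121 ≡ 121 (mod 397)
3^64 ≡ 121^2 = 14641 ≡ 349 (mod 397)
3^128 ≡ 349^2 = 121801 ≡ 319 (mod 397)
3^256 ≡ 319^2 = 101761 ≡ 129 (mod 397)
396 = 256 + 128 + 8 + 4 in binary powers of 2.
So 3^396 ≡ 129 · 319 · 209 · 81 ≡ 1 (mod 397).
Since the result is 1, base 3 gives no evidence that 397 is composite.

1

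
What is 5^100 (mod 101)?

1

5^1 ≡ 5 (mod 101)
5^2 ≡ 5^2 = 25 ≡ 25 (mod 101)
5^4 ≡ 25^2 = 625 ≡ 19 (mod 101)
5^8 ≡ 19^2 = 361 ≡ 58 (mod 101)
5^16 ≡ 58^2 = 3364 ≡ 31 (mod 101)
5^32 ≡ 31^2 = 961 ≡ 52 (mod 101)
5^64 ≡ 52^2 = 2704 ≡ 78 (mod 101)
100 = 64 + 32 + 4 in binary powers of 2.
So 5^100 ≡ 78 · 52 · 19 ≡ 1 (mod 101).
Since the result is 1, base 5 gives no evidence that 101 is composite.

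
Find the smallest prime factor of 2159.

17

2159 is odd.
Digit sum 17, not divisible by 3.
Ends in 9: not divisible by 5.
7: 2159 = 7·308 + 3
11: 2159 = 11·196 + 3
13: 2159 = 13·166 + 1
17: 2159 = 17·127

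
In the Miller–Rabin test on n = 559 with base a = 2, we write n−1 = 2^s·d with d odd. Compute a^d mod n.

151

559 − 1 = 558 = 2^1 · 279, so d = 279.
2^1 ≡ 2 (mod 559)
2^2 ≡ 2^2 = 4 ≡ 4 (mod 559)
2^4 ≡ 4^2 = 16 ≡ 16 (mod 559)
2^8 ≡ 16^2 = 256 ≡ 256 (mod 559)
2^16 ≡ 256^2 = 65536 ≡ 133 (mod 559)
2^32 ≡ 133^2 = 17689 ≡ 360 (mod 559)
2^64 ≡ 360^2 = 129600 ≡ 471 (mod 559)
2^128 ≡ 471^2 = 221841 ≡ 477 (mod 559)
2^256 ≡ 477^2 = 227529 ≡ 16 (mod 559)
279 = 256 + 16 + 4 + 2 + 1 in binary powers of 2.
So 2^279 ≡ 16 · 133 · 16 · 4 · 2 ≡ 151 (mod 559).
Squaring chain: 151; never reaches −1, so base 2 is a Miller–Rabin witness that 559 is composite.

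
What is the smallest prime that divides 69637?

69637 is odd.
Digit sum 31, not divisible by 3.
Ends in 7: not divisible by 5.
7: 69637 = 7·9948 + 1
11: 69637 = 11·6330 + 7
13: 69637 = 13·5356 + 9
17: 69637 = 17·4096 + 5
19: 69637 = 19·3665 + 2
23: 69637 = 23·3027 + 16
29: 69637 = 29·2401 + 8
31: 69637 = 31·2246 + 11
37: 69637 = 37·1882 + 3
41: 69637 = 41·1698 + 19
43: 69637 = 43·1619 + 20
47: 69637 = 47·1481 + 30
53: 69637 = 53·1313 + 48
59: 69637 = 59·1180 + 17
61: 69637 = 61·1141 + 36
67: 69637 = 67·1039 + 24
71: 69637 = 71·980 + 57
73: 69637 = 73·953 + 68
79: 69637 = 79·881 + 38
83: 69637 = 83·839

83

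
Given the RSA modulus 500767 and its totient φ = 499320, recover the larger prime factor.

φ(n) = (p−1)(q−1) = n − (p+q) + 1, so p + q = 500767 − 499320 + 1 = 1448.
p and q are the roots of t² − 1448t + 500767 = 0.
Discriminant: 1448² − 4·500767 = 2096704 − 2003068 = 93636; √93636 = 306.
q = (1448 − 306)/2 = 571, p = (1448 + 306)/2 = 877.
Check: 571 · 877 = 500767.

877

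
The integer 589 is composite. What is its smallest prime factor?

19

589 is odd.
Digit sum 22, not divisible by 3.
Ends in 9: not divisible by 5.
7: 589 = 7·84 + 1
11: 589 = 11·53 + 6
13: 589 = 13·45 + 4
17: 589 = 17·34 + 11
19: 589 = 19·31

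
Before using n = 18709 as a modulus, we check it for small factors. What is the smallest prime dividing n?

18709 is odd.
Digit sum 25, not divisible by 3.
Ends in 9: not divisible by 5.
7: 18709 = 7·2672 + 5
11: 18709 = 11·1700 + 9
13: 18709 = 13·1439 + 2
17: 18709 = 17·1100 + 9
19: 18709 = 19·984 + 13
23: 18709 = 23·813 + 10
29: 18709 = 29·645 + 4
31: 18709 = 31·603 + 16
37: 18709 = 37·505 + 24
41: 18709 = 41·456 + 13
43: 18709 = 43·435 + 4
47: 18709 = 47·398 + 3
53: 18709 = 53·353

53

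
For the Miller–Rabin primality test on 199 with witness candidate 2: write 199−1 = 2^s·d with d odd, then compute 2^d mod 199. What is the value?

1

199 − 1 = 198 = 2^1 · 99, so d = 99.
2^1 ≡ 2 (mod 199)
2^2 ≡ 2^2 = 4 ≡ 4 (mod 199)
2^4 ≡ 4^2 = 16 ≡ 16 (mod 199)
2^8 ≡ 16^2 = 256 ≡ 57 (mod 199)
2^16 ≡ 57^2 = 3249 ≡ 65 (mod 199)
2^32 ≡ 65^2 = 4225 ≡ 46 (mod 199)
2^64 ≡ 46^2 = 2116 ≡ 126 (mod 199)
99 = 64 + 32 + 2 + 1 in binary powers of 2.
So 2^99 ≡ 126 · 46 · 4 · 2 ≡ 1 (mod 199).
Since 2^d ≡ 1 (mod 199), base 2 does not prove 199 composite.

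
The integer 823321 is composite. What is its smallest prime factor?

823321 is odd.
Digit sum 19, not divisible by 3.
Ends in 1: not divisible by 5.
7: 823321 = 7·117617 + 2
11: 823321 = 11·74847 + 4
13: 823321 = 13·63332 + 5
17: 823321 = 17·48430 + 11
19: 823321 = 19·43332 + 13
23: 823321 = 23·35796 + 13
29: 823321 = 29·28390 + 11
31: 823321 = 31·26558 + 23
37: 823321 = 37·22251 + 34
41: 823321 = 41·20081

41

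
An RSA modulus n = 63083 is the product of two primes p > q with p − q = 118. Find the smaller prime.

Since p = q + 118, we have 63083 = q(q + 118), so q² + 118q − 63083 = 0.
Discriminant: 118² + 4·63083 = 13924 + 252332 = 266256; √266256 = 516.
q = (−118 + 516)/2 = 199, and p = q + 118 = 317.
Check: 199 · 317 = 63083.

199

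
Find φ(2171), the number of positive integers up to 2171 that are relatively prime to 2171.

1992

Factor: 2171 = 13 · 167.
φ(2171) = (13−1) · (167−1) = 12 · 166 = 1992.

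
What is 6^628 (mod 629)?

6^1 ≡ 6 (mod 629)
6^2 ≡ 6^2 = 36 ≡ 36 (mod 629)
6^4 ≡ 36^2 = 1296 ≡ 38 (mod 629)
6^8 ≡ 38^2 = 1444 ≡ 186 (mod 629)
6^16 ≡ 186^2 = 34596 ≡ 1 (mod 629)
6^32 ≡ 1^2 = 1 ≡ 1 (mod 629)
6^64 ≡ 1^2 = 1 ≡ 1 (mod 629)
6^128 ≡ 1^2 = 1 ≡ 1 (mod 629)
6^256 ≡ 1^2 = 1 ≡ 1 (mod 629)
6^512 ≡ 1^2 = 1 ≡ 1 (mod 629)
628 = 512 + 64 + 32 + 16 + 4 in binary powers of 2.
So 6^628 ≡ 1 · 1 · 1 · 1 · 38 ≡ 38 (mod 629).
Since 38 ≠ 1, base 6 is a Fermat witness: 629 is composite.

38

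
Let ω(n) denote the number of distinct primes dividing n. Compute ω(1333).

2

1333 = 31 · 43
1333 = 31 · 43, which has 2 distinct prime factors.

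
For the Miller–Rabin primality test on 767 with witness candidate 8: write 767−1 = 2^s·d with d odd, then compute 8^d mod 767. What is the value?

642

767 − 1 = 766 = 2^1 · 383, so d = 383.
8^1 ≡ 8 (mod 767)
8^2 ≡ 8^2 = 64 ≡ 64 (mod 767)
8^4 ≡ 64^2 = 4096 ≡ 261 (mod 767)
8^8 ≡ 261^2 = 68121 ≡ 625 (mod 767)
8^16 ≡ 625^2 = 390625 ≡ 222 (mod 767)
8^32 ≡ 222^2 = 49284 ≡ 196 (mod 767)
8^64 ≡ 196^2 = 38416 ≡ 66 (mod 767)
8^128 ≡ 66^2 = 4356 ≡ 521 (mod 767)
8^256 ≡ 521^2 = 271441 ≡ 690 (mod 767)
383 = 256 + 64 + 32 + 16 + 8 + 4 + 2 + 1 in binary powers of 2.
So 8^383 ≡ 690 · 66 · 196 · 222 · 625 · 261 · 64 · 8 ≡ 642 (mod 767).
Squaring chain: 642; never reaches −1, so base 8 is a Miller–Rabin witness that 767 is composite.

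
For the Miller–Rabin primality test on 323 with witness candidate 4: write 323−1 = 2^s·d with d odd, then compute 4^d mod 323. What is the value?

323 − 1 = 322 = 2^1 · 161, so d = 161.
4^1 ≡ 4 (mod 323)
4^2 ≡ 4^2 = 16 ≡ 16 (mod 323)
4^4 ≡ 16^2 = 256 ≡ 256 (mod 323)
4^8 ≡ 256^2 = 65536 ≡ 290 (mod 323)
4^16 ≡ 290^2 = 84100 ≡ 120 (mod 323)
4^32 ≡ 120^2 = 14400 ≡ 188 (mod 323)
4^64 ≡ 188^2 = 35344 ≡ 137 (mod 323)
4^128 ≡ 137^2 = 18769 ≡ 35 (mod 323)
161 = 128 + 32 + 1 in binary powers of 2.
So 4^161 ≡ 35 · 188 · 4 ≡ 157 (mod 323).
Squaring chain: 157; never reaches −1, so base 4 is a Miller–Rabin witness that 323 is composite.

157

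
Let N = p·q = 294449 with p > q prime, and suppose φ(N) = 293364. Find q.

523

φ(n) = (p−1)(q−1) = n − (p+q) + 1, so p + q = 294449 − 293364 + 1 = 1086.
p and q are the roots of t² − 1086t + 294449 = 0.
Discriminant: 1086² − 4·294449 = 1179396 − 1177796 = 1600; √1600 = 40.
q = (1086 − 40)/2 = 523, p = (1086 + 40)/2 = 563.
Check: 523 · 563 = 294449.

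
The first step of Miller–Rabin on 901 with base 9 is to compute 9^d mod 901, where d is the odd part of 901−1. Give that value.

901 − 1 = 900 = 2^2 · 225, so d = 225.
9^1 ≡ 9 (mod 901)
9^2 ≡ 9^2 = 81 ≡ 81 (mod 901)
9^4 ≡ 81^2 = 6561 ≡ 254 (mod 901)
9^8 ≡ 254^2 = 64516 ≡ 545 (mod 901)
9^16 ≡ 545^2 = 297025 ≡ 596 (mod 901)
9^32 ≡ 596^2 = 355216 ≡ 222 (mod 901)
9^64 ≡ 222^2 = 49284 ≡ 630 (mod 901)
9^128 ≡ 630^2 = 396900 ≡ 460 (mod 901)
225 = 128 + 64 + 32 + 1 in binary powers of 2.
So 9^225 ≡ 460 · 630 · 222 · 9 ≡ 859 (mod 901).
Squaring chain: 859 → 863; never reaches −1, so base 9 is a Miller–Rabin witness that 901 is composite.

859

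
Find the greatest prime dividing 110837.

110837 = 23 · 4819
4819 = 61 · 79
79 is prime.
So 110837 = 23 · 61 · 79; the largest prime factor is 79.

79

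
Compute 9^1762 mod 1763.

9^1 ≡ 9 (mod 1763)
9^2 ≡ 9^2 = 81 ≡ 81 (mod 1763)
9^4 ≡ 81^2 = 6561 ≡ 1272 (mod 1763)
9^8 ≡ 1272^2 = 1617984 ≡ 1313 (mod 1763)
9^16 ≡ 1313^2 = 1723969 ≡ 1518 (mod 1763)
9^32 ≡ 1518^2 = 2304324 ≡ 83 (mod 1763)
9^64 ≡ 83^2 = 6889 ≡ 1600 (mod 1763)
9^128 ≡ 1600^2 = 2560000 ≡ 124 (mod 1763)
9^256 ≡ 124^2 = 15376 ≡ 1272 (mod 1763)
9^512 ≡ 1272^2 = 1617984 ≡ 1313 (mod 1763)
9^1024 ≡ 1313^2 = 1723969 ≡ 1518 (mod 1763)
1762 = 1024 + 512 + 128 + 64 + 32 + 2 in binary powers of 2.
So 9^1762 ≡ 1518 · 1313 · 124 · 1600 · 83 · 81 ≡ 1393 (mod 1763).
Since 1393 ≠ 1, base 9 is a Fermat witness: 1763 is composite.

1393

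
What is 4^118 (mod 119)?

4^1 ≡ 4 (mod 119)
4^2 ≡ 4^2 = 16 ≡ 16 (mod 119)
4^4 ≡ 16^2 = 256 ≡ 18 (mod 119)
4^8 ≡ 18^2 = 324 ≡ 86 (mod 119)
4^16 ≡ 86^2 = 7396 ≡ 18 (mod 119)
4^32 ≡ 18^2 = 324 ≡ 86 (mod 119)
4^64 ≡ 86^2 = 7396 ≡ 18 (mod 119)
118 = 64 + 32 + 16 + 4 + 2 in binary powers of 2.
So 4^118 ≡ 18 · 86 · 18 · 18 · 16 ≡ 67 (mod 119).
Since 67 ≠ 1, base 4 is a Fermat witness: 119 is composite.

67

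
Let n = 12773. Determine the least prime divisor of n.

12773 is odd.
Digit sum 20, not divisible by 3.
Ends in 3: not divisible by 5.
7: 12773 = 7·1824 + 5
11: 12773 = 11·1161 + 2
13: 12773 = 13·982 + 7
17: 12773 = 17·751 + 6
19: 12773 = 19·672 + 5
23: 12773 = 23·555 + 8
29: 12773 = 29·440 + 13
31: 12773 = 31·412 + 1
37: 12773 = 37·345 + 8
41: 12773 = 41·311 + 22
43: 12773 = 43·297 + 2
47: 12773 = 47·271 + 36
53: 12773 = 53·241

53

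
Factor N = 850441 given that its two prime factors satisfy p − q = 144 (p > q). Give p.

997

Since p = q + 144, we have 850441 = q(q + 144), so q² + 144q − 850441 = 0.
Discriminant: 144² + 4·850441 = 20736 + 3401764 = 3422500; √3422500 = 1850.
q = (−144 + 1850)/2 = 853, and p = q + 144 = 997.
Check: 853 · 997 = 850441.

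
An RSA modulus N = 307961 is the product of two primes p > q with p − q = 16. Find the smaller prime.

547

Since p = q + 16, we have 307961 = q(q + 16), so q² + 16q − 307961 = 0.
Discriminant: 16² + 4·307961 = 256 + 1231844 = 1232100; √1232100 = 1110.
q = (−16 + 1110)/2 = 547, and p = q + 16 = 563.
Check: 547 · 563 = 307961.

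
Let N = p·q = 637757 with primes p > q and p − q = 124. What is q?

739

Since p = q + 124, we have 637757 = q(q + 124), so q² + 124q − 637757 = 0.
Discriminant: 124² + 4·637757 = 15376 + 2551028 = 2566404; √2566404 = 1602.
q = (−124 + 1602)/2 = 739, and p = q + 124 = 863.
Check: 739 · 863 = 637757.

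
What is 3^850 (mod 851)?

3^1 ≡ 3 (mod 851)
3^2 ≡ 3^2 = 9 ≡ 9 (mod 851)
3^4 ≡ 9^2 = 81 ≡ 81 (mod 851)
3^8 ≡ 81^2 = 6561 ≡ 604 (mod 851)
3^16 ≡ 604^2 = 364816 ≡ 588 (mod 851)
3^32 ≡ 588^2 = 345744 ≡ 238 (mod 851)
3^64 ≡ 238^2 = 56644 ≡ 478 (mod 851)
3^128 ≡ 478^2 = 228484 ≡ 416 (mod 851)
3^256 ≡ 416^2 = 173056 ≡ 303 (mod 851)
3^512 ≡ 303^2 = 91809 ≡ 752 (mod 851)
850 = 512 + 256 + 64 + 16 + 2 in binary powers of 2.
So 3^850 ≡ 752 · 303 · 478 · 588 · 9 ≡ 303 (mod 851).
Since 303 ≠ 1, base 3 is a Fermat witness: 851 is composite.

303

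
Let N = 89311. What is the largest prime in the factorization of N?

89311 = 31 · 2881
2881 = 43 · 67
67 is prime.
So 89311 = 31 · 43 · 67; the largest prime factor is 67.

67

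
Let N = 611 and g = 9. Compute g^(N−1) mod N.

9^1 ≡ 9 (mod 611)
9^2 ≡ 9^2 = 81 ≡ 81 (mod 611)
9^4 ≡ 81^2 = 6561 ≡ 451 (mod 611)
9^8 ≡ 451^2 = 203401 ≡ 549 (mod 611)
9^16 ≡ 549^2 = 301401 ≡ 178 (mod 611)
9^32 ≡ 178^2 = 31684 ≡ 523 (mod 611)
9^64 ≡ 523^2 = 273529 ≡ 412 (mod 611)
9^128 ≡ 412^2 = 169744 ≡ 497 (mod 611)
9^256 ≡ 497^2 = 247009 ≡ 165 (mod 611)
9^512 ≡ 165^2 = 27225 ≡ 341 (mod 611)
610 = 512 + 64 + 32 + 2 in binary powers of 2.
So 9^610 ≡ 341 · 412 · 523 · 81 ≡ 191 (mod 611).
Since 191 ≠ 1, base 9 is a Fermat witness: 611 is composite.

191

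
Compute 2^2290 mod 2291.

2^1 ≡ 2 (mod 2291)
2^2 ≡ 2^2 = 4 ≡ 4 (mod 2291)
2^4 ≡ 4^2 = 16 ≡ 16 (mod 2291)
2^8 ≡ 16^2 = 256 ≡ 256 (mod 2291)
2^16 ≡ 256^2 = 65536 ≡ 1388 (mod 2291)
2^32 ≡ 1388^2 = 1926544 ≡ 2104 (mod 2291)
2^64 ≡ 2104^2 = 4426816 ≡ 604 (mod 2291)
2^128 ≡ 604^2 = 364816 ≡ 547 (mod 2291)
2^256 ≡ 547^2 = 299209 ≡ 1379 (mod 2291)
2^512 ≡ 1379^2 = 1901641 ≡ 111 (mod 2291)
2^1024 ≡ 111^2 = 12321 ≡ 866 (mod 2291)
2^2048 ≡ 866^2 = 749956 ≡ 799 (mod 2291)
2290 = 2048 + 128 + 64 + 32 + 16 + 2 in binary powers of 2.
So 2^2290 ≡ 799 · 547 · 604 · 2104 · 1388 · 4 ≡ 92 (mod 2291).
Since 92 ≠ 1, base 2 is a Fermat witness: 2291 is composite.

92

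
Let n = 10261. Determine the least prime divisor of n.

31

10261 is odd.
Digit sum 10, not divisible by 3.
Ends in 1: not divisible by 5.
7: 10261 = 7·1465 + 6
11: 10261 = 11·932 + 9
13: 10261 = 13·789 + 4
17: 10261 = 17·603 + 10
19: 10261 = 19·540 + 1
23: 10261 = 23·446 + 3
29: 10261 = 29·353 + 24
31: 10261 = 31·331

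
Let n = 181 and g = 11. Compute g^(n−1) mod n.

11^1 ≡ 11 (mod 181)
11^2 ≡ 11^2 = 121 ≡ 121 (mod 181)
11^4 ≡ 121^2 = 14641 ≡ 161 (mod 181)
11^8 ≡ 161^2 = 25921 ≡ 38 (mod 181)
11^16 ≡ 38^2 = 1444 ≡ 177 (mod 181)
11^32 ≡ 177^2 = 31329 ≡ 16 (mod 181)
11^64 ≡ 16^2 = 256 ≡ 75 (mod 181)
11^128 ≡ 75^2 = 5625 ≡ 14 (mod 181)
180 = 128 + 32 + 16 + 4 in binary powers of 2.
So 11^180 ≡ 14 · 16 · 177 · 161 ≡ 1 (mod 181).
Since the result is 1, base 11 gives no evidence that 181 is composite.

1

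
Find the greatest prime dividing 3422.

59

3422 = 2 · 1711
1711 = 29 · 59
59 is prime.
So 3422 = 2 · 29 · 59; the largest prime factor is 59.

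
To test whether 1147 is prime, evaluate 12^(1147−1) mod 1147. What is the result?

1025

12^1 ≡ 12 (mod 1147)
12^2 ≡ 12^2 = 144 ≡ 144 (mod 1147)
12^4 ≡ 144^2 = 20736 ≡ 90 (mod 1147)
12^8 ≡ 90^2 = 8100 ≡ 71 (mod 1147)
12^16 ≡ 71^2 = 5041 ≡ 453 (mod 1147)
12^32 ≡ 453^2 = 205209 ≡ 1043 (mod 1147)
12^64 ≡ 1043^2 = 1087849 ≡ 493 (mod 1147)
12^128 ≡ 493^2 = 243049 ≡ 1032 (mod 1147)
12^256 ≡ 1032^2 = 1065024 ≡ 608 (mod 1147)
12^512 ≡ 608^2 = 369664 ≡ 330 (mod 1147)
12^1024 ≡ 330^2 = 108900 ≡ 1082 (mod 1147)
1146 = 1024 + 64 + 32 + 16 + 8 + 2 in binary powers of 2.
So 12^1146 ≡ 1082 · 493 · 1043 · 453 · 71 · 144 ≡ 1025 (mod 1147).
Since 1025 ≠ 1, base 12 is a Fermat witness: 1147 is composite.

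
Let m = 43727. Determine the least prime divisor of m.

43727 is odd.
Digit sum 23, not divisible by 3.
Ends in 7: not divisible by 5.
7: 43727 = 7·6246 + 5
11: 43727 = 11·3975 + 2
13: 43727 = 13·3363 + 8
17: 43727 = 17·2572 + 3
19: 43727 = 19·2301 + 8
23: 43727 = 23·1901 + 4
29: 43727 = 29·1507 + 24
31: 43727 = 31·1410 + 17
37: 43727 = 37·1181 + 30
41: 43727 = 41·1066 + 21
43: 43727 = 43·1016 + 39
47: 43727 = 47·930 + 17
53: 43727 = 53·825 + 2
59: 43727 = 59·741 + 8
61: 43727 = 61·716 + 51
67: 43727 = 67·652 + 43
71: 43727 = 71·615 + 62
73: 43727 = 73·599

73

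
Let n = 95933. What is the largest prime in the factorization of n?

97

95933 = 23 · 4171
4171 = 43 · 97
97 is prime.
So 95933 = 23 · 43 · 97; the largest prime factor is 97.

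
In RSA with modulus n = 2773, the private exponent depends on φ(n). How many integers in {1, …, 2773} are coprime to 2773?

Factor: 2773 = 47 · 59.
φ(2773) = (47−1) · (59−1) = 46 · 58 = 2668.

2668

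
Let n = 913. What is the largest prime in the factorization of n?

83

913 = 11 · 83
83 is prime.
So 913 = 11 · 83; the largest prime factor is 83.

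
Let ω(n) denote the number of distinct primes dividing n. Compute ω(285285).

6

285285 = 3 · 95095
95095 = 5 · 19019
19019 = 7 · 2717
2717 = 11 · 247
247 = 13 · 19
285285 = 3 · 5 · 7 · 11 · 13 · 19, which has 6 distinct prime factors.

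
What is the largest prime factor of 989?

43

989 = 23 · 43
43 is prime.
So 989 = 23 · 43; the largest prime factor is 43.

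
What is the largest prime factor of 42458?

42458 = 2 · 21229
21229 = 13 · 1633
1633 = 23 · 71
71 is prime.
So 42458 = 2 · 13 · 23 · 71; the largest prime factor is 71.

71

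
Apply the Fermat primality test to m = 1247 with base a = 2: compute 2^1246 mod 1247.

2^1 ≡ 2 (mod 1247)
2^2 ≡ 2^2 = 4 ≡ 4 (mod 1247)
2^4 ≡ 4^2 = 16 ≡ 16 (mod 1247)
2^8 ≡ 16^2 = 256 ≡ 256 (mod 1247)
2^16 ≡ 256^2 = 65536 ≡ 692 (mod 1247)
2^32 ≡ 692^2 = 478864 ≡ 16 (mod 1247)
2^64 ≡ 16^2 = 256 ≡ 256 (mod 1247)
2^128 ≡ 256^2 = 65536 ≡ 692 (mod 1247)
2^256 ≡ 692^2 = 478864 ≡ 16 (mod 1247)
2^512 ≡ 16^2 = 256 ≡ 256 (mod 1247)
2^1024 ≡ 256^2 = 65536 ≡ 692 (mod 1247)
1246 = 1024 + 128 + 64 + 16 + 8 + 4 + 2 in binary powers of 2.
So 2^1246 ≡ 692 · 692 · 256 · 692 · 256 · 16 · 4 ≡ 173 (mod 1247).
Since 173 ≠ 1, base 2 is a Fermat witness: 1247 is composite.

173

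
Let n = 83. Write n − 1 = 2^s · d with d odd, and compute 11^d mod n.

83 − 1 = 82 = 2^1 · 41, so d = 41.
11^1 ≡ 11 (mod 83)
11^2 ≡ 11^2 = 121 ≡ 38 (mod 83)
11^4 ≡ 38^2 = 1444 ≡ 33 (mod 83)
11^8 ≡ 33^2 = 1089 ≡ 10 (mod 83)
11^16 ≡ 10^2 = 100 ≡ 17 (mod 83)
11^32 ≡ 17^2 = 289 ≡ 40 (mod 83)
41 = 32 + 8 + 1 in binary powers of 2.
So 11^41 ≡ 40 · 10 · 11 ≡ 1 (mod 83).
Since 11^d ≡ 1 (mod 83), base 11 does not prove 83 composite.

1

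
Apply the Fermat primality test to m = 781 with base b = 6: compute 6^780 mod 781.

375

6^1 ≡ 6 (mod 781)
6^2 ≡ 6^2 = 36 ≡ 36 (mod 781)
6^4 ≡ 36^2 = 1296 ≡ 515 (mod 781)
6^8 ≡ 515^2 = 265225 ≡ 466 (mod 781)
6^16 ≡ 466^2 = 217156 ≡ 38 (mod 781)
6^32 ≡ 38^2 = 1444 ≡ 663 (mod 781)
6^64 ≡ 663^2 = 439569 ≡ 647 (mod 781)
6^128 ≡ 647^2 = 418609 ≡ 774 (mod 781)
6^256 ≡ 774^2 = 599076 ≡ 49 (mod 781)
6^512 ≡ 49^2 = 2401 ≡ 58 (mod 781)
780 = 512 + 256 + 8 + 4 in binary powers of 2.
So 6^780 ≡ 58 · 49 · 466 · 515 ≡ 375 (mod 781).
Since 375 ≠ 1, base 6 is a Fermat witness: 781 is composite.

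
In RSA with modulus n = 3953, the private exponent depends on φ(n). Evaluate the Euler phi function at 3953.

Factor: 3953 = 59 · 67.
φ(3953) = (59−1) · (67−1) = 58 · 66 = 3828.

3828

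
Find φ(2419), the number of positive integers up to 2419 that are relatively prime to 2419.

Factor: 2419 = 41 · 59.
φ(2419) = (41−1) · (59−1) = 40 · 58 = 2320.

2320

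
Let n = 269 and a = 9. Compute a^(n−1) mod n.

9^1 ≡ 9 (mod 269)
9^2 ≡ 9^2 = 81 ≡ 81 (mod 269)
9^4 ≡ 81^2 = 6561 ≡ 105 (mod 269)
9^8 ≡ 105^2 = 11025 ≡ 265 (mod 269)
9^16 ≡ 265^2 = 70225 ≡ 16 (mod 269)
9^32 ≡ 16^2 = 256 ≡ 256 (mod 269)
9^64 ≡ 256^2 = 65536 ≡ 169 (mod 269)
9^128 ≡ 169^2 = 28561 ≡ 47 (mod 269)
9^256 ≡ 47^2 = 2209 ≡ 57 (mod 269)
268 = 256 + 8 + 4 in binary powers of 2.
So 9^268 ≡ 57 · 265 · 105 ≡ 1 (mod 269).
Since the result is 1, base 9 gives no evidence that 269 is composite.

1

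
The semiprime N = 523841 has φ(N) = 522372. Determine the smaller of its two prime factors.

607

φ(n) = (p−1)(q−1) = n − (p+q) + 1, so p + q = 523841 − 522372 + 1 = 1470.
p and q are the roots of t² − 1470t + 523841 = 0.
Discriminant: 1470² − 4·523841 = 2160900 − 2095364 = 65536; √65536 = 256.
q = (1470 − 256)/2 = 607, p = (1470 + 256)/2 = 863.
Check: 607 · 863 = 523841.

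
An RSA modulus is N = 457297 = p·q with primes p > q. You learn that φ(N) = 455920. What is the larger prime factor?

821

φ(n) = (p−1)(q−1) = n − (p+q) + 1, so p + q = 457297 − 455920 + 1 = 1378.
p and q are the roots of t² − 1378t + 457297 = 0.
Discriminant: 1378² − 4·457297 = 1898884 − 1829188 = 69696; √69696 = 264.
q = (1378 − 264)/2 = 557, p = (1378 + 264)/2 = 821.
Check: 557 · 821 = 457297.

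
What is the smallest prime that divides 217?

7

217 is odd.
Digit sum 10, not divisible by 3.
Ends in 7: not divisible by 5.
7: 217 = 7·31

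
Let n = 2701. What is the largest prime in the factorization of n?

73

2701 = 37 · 73
73 is prime.
So 2701 = 37 · 73; the largest prime factor is 73.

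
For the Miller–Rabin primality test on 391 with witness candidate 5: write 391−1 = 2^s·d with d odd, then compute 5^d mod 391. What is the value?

329

391 − 1 = 390 = 2^1 · 195, so d = 195.
5^1 ≡ 5 (mod 391)
5^2 ≡ 5^2 = 25 ≡ 25 (mod 391)
5^4 ≡ 25^2 = 625 ≡ 234 (mod 391)
5^8 ≡ 234^2 = 54756 ≡ 16 (mod 391)
5^16 ≡ 16^2 = 256 ≡ 256 (mod 391)
5^32 ≡ 256^2 = 65536 ≡ 239 (mod 391)
5^64 ≡ 239^2 = 57121 ≡ 35 (mod 391)
5^128 ≡ 35^2 = 1225 ≡ 52 (mod 391)
195 = 128 + 64 + 2 + 1 in binary powers of 2.
So 5^195 ≡ 52 · 35 · 25 · 5 ≡ 329 (mod 391).
Squaring chain: 329; never reaches −1, so base 5 is a Miller–Rabin witness that 391 is composite.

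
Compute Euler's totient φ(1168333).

Factor: 1168333 = 61 · 107 · 179.
φ(1168333) = (61−1) · (107−1) · (179−1) = 60 · 106 · 178 = 1132080.

1132080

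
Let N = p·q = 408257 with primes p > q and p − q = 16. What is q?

631

Since p = q + 16, we have 408257 = q(q + 16), so q² + 16q − 408257 = 0.
Discriminant: 16² + 4·408257 = 256 + 1633028 = 1633284; √1633284 = 1278.
q = (−16 + 1278)/2 = 631, and p = q + 16 = 647.
Check: 631 · 647 = 408257.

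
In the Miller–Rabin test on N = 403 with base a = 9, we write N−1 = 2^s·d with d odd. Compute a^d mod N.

403 − 1 = 402 = 2^1 · 201, so d = 201.
9^1 ≡ 9 (mod 403)
9^2 ≡ 9^2 = 81 ≡ 81 (mod 403)
9^4 ≡ 81^2 = 6561 ≡ 113 (mod 403)
9^8 ≡ 113^2 = 12769 ≡ 276 (mod 403)
9^16 ≡ 276^2 = 76176 ≡ 9 (mod 403)
9^32 ≡ 9^2 = 81 ≡ 81 (mod 403)
9^64 ≡ 81^2 = 6561 ≡ 113 (mod 403)
9^128 ≡ 113^2 = 12769 ≡ 276 (mod 403)
201 = 128 + 64 + 8 + 1 in binary powers of 2.
So 9^201 ≡ 276 · 113 · 276 · 9 ≡ 287 (mod 403).
Squaring chain: 287; never reaches −1, so base 9 is a Miller–Rabin witness that 403 is composite.

287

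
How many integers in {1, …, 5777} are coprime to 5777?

5616

Factor: 5777 = 53 · 109.
φ(5777) = (53−1) · (109−1) = 52 · 108 = 5616.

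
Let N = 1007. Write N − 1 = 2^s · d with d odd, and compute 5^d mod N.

137

1007 − 1 = 1006 = 2^1 · 503, so d = 503.
5^1 ≡ 5 (mod 1007)
5^2 ≡ 5^2 = 25 ≡ 25 (mod 1007)
5^4 ≡ 25^2 = 625 ≡ 625 (mod 1007)
5^8 ≡ 625^2 = 390625 ≡ 916 (mod 1007)
5^16 ≡ 916^2 = 839056 ≡ 225 (mod 1007)
5^32 ≡ 225^2 = 50625 ≡ 275 (mod 1007)
5^64 ≡ 275^2 = 75625 ≡ 100 (mod 1007)
5^128 ≡ 100^2 = 10000 ≡ 937 (mod 1007)
5^256 ≡ 937^2 = 877969 ≡ 872 (mod 1007)
503 = 256 + 128 + 64 + 32 + 16 + 4 + 2 + 1 in binary powers of 2.
So 5^503 ≡ 872 · 937 · 100 · 275 · 225 · 625 · 25 · 5 ≡ 137 (mod 1007).
Squaring chain: 137; never reaches −1, so base 5 is a Miller–Rabin witness that 1007 is composite.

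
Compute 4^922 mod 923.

4^1 ≡ 4 (mod 923)
4^2 ≡ 4^2 = 16 ≡ 16 (mod 923)
4^4 ≡ 16^2 = 256 ≡ 256 (mod 923)
4^8 ≡ 256^2 = 65536 ≡ 3 (mod 923)
4^16 ≡ 3^2 = 9 ≡ 9 (mod 923)
4^32 ≡ 9^2 = 81 ≡ 81 (mod 923)
4^64 ≡ 81^2 = 6561 ≡ 100 (mod 923)
4^128 ≡ 100^2 = 10000 ≡ 770 (mod 923)
4^256 ≡ 770^2 = 592900 ≡ 334 (mod 923)
4^512 ≡ 334^2 = 111556 ≡ 796 (mod 923)
922 = 512 + 256 + 128 + 16 + 8 + 2 in binary powers of 2.
So 4^922 ≡ 796 · 334 · 770 · 9 · 3 · 16 ≡ 555 (mod 923).
Since 555 ≠ 1, base 4 is a Fermat witness: 923 is composite.

555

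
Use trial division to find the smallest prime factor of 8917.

37

8917 is odd.
Digit sum 25, not divisible by 3.
Ends in 7: not divisible by 5.
7: 8917 = 7·1273 + 6
11: 8917 = 11·810 + 7
13: 8917 = 13·685 + 12
17: 8917 = 17·524 + 9
19: 8917 = 19·469 + 6
23: 8917 = 23·387 + 16
29: 8917 = 29·307 + 14
31: 8917 = 31·287 + 20
37: 8917 = 37·241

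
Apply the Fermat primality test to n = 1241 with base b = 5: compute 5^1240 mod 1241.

1172

5^1 ≡ 5 (mod 1241)
5^2 ≡ 5^2 = 25 ≡ 25 (mod 1241)
5^4 ≡ 25^2 = 625 ≡ 625 (mod 1241)
5^8 ≡ 625^2 = 390625 ≡ 951 (mod 1241)
5^16 ≡ 951^2 = 904401 ≡ 953 (mod 1241)
5^32 ≡ 953^2 = 908209 ≡ 1038 (mod 1241)
5^64 ≡ 1038^2 = 1077444 ≡ 256 (mod 1241)
5^128 ≡ 256^2 = 65536 ≡ 1004 (mod 1241)
5^256 ≡ 1004^2 = 1008016 ≡ 324 (mod 1241)
5^512 ≡ 324^2 = 104976 ≡ 732 (mod 1241)
5^1024 ≡ 732^2 = 535824 ≡ 953 (mod 1241)
1240 = 1024 + 128 + 64 + 16 + 8 in binary powers of 2.
So 5^1240 ≡ 953 · 1004 · 256 · 953 · 951 ≡ 1172 (mod 1241).
Since 1172 ≠ 1, base 5 is a Fermat witness: 1241 is composite.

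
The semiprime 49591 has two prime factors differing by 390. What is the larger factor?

491

Since p = q + 390, we have 49591 = q(q + 390), so q² + 390q − 49591 = 0.
Discriminant: 390² + 4·49591 = 152100 + 198364 = 350464; √350464 = 592.
q = (−390 + 592)/2 = 101, and p = q + 390 = 491.
Check: 101 · 491 = 49591.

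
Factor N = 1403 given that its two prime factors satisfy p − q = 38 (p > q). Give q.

23

Since p = q + 38, we have 1403 = q(q + 38), so q² + 38q − 1403 = 0.
Discriminant: 38² + 4·1403 = 1444 + 5612 = 7056; √7056 = 84.
q = (−38 + 84)/2 = 23, and p = q + 38 = 61.
Check: 23 · 61 = 1403.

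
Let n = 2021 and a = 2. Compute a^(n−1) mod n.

2^1 ≡ 2 (mod 2021)
2^2 ≡ 2^2 = 4 ≡ 4 (mod 2021)
2^4 ≡ 4^2 = 16 ≡ 16 (mod 2021)
2^8 ≡ 16^2 = 256 ≡ 256 (mod 2021)
2^16 ≡ 256^2 = 65536 ≡ 864 (mod 2021)
2^32 ≡ 864^2 = 746496 ≡ 747 (mod 2021)
2^64 ≡ 747^2 = 558009 ≡ 213 (mod 2021)
2^128 ≡ 213^2 = 45369 ≡ 907 (mod 2021)
2^256 ≡ 907^2 = 822649 ≡ 102 (mod 2021)
2^512 ≡ 102^2 = 10404 ≡ 299 (mod 2021)
2^1024 ≡ 299^2 = 89401 ≡ 477 (mod 2021)
2020 = 1024 + 512 + 256 + 128 + 64 + 32 + 4 in binary powers of 2.
So 2^2020 ≡ 477 · 299 · 102 · 907 · 213 · 747 · 16 ≡ 661 (mod 2021).
Since 661 ≠ 1, base 2 is a Fermat witness: 2021 is composite.

661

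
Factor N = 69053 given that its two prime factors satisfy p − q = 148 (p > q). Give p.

347

Since p = q + 148, we have 69053 = q(q + 148), so q² + 148q − 69053 = 0.
Discriminant: 148² + 4·69053 = 21904 + 276212 = 298116; √298116 = 546.
q = (−148 + 546)/2 = 199, and p = q + 148 = 347.
Check: 199 · 347 = 69053.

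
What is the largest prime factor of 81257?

81257 = 11 · 7387
7387 = 83 · 89
89 is prime.
So 81257 = 11 · 83 · 89; the largest prime factor is 89.

89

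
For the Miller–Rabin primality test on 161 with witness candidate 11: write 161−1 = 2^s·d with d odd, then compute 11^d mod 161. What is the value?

161 − 1 = 160 = 2^5 · 5, so d = 5.
11^1 ≡ 11 (mod 161)
11^2 ≡ 11^2 = 121 ≡ 121 (mod 161)
11^4 ≡ 121^2 = 14641 ≡ 151 (mod 161)
5 = 4 + 1 in binary powers of 2.
So 11^5 ≡ 151 · 11 ≡ 51 (mod 161).
Squaring chain: 51 → 25 → 142 → 39 → 72; never reaches −1, so base 11 is a Miller–Rabin witness that 161 is composite.

51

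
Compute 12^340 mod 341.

56

12^1 ≡ 12 (mod 341)
12^2 ≡ 12^2 = 144 ≡ 144 (mod 341)
12^4 ≡ 144^2 = 20736 ≡ 276 (mod 341)
12^8 ≡ 276^2 = 76176 ≡ 133 (mod 341)
12^16 ≡ 133^2 = 17689 ≡ 298 (mod 341)
12^32 ≡ 298^2 = 88804 ≡ 144 (mod 341)
12^64 ≡ 144^2 = 20736 ≡ 276 (mod 341)
12^128 ≡ 276^2 = 76176 ≡ 133 (mod 341)
12^256 ≡ 133^2 = 17689 ≡ 298 (mod 341)
340 = 256 + 64 + 16 + 4 in binary powers of 2.
So 12^340 ≡ 298 · 276 · 298 · 276 ≡ 56 (mod 341).
Since 56 ≠ 1, base 12 is a Fermat witness: 341 is composite.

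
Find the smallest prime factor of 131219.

11

131219 is odd.
Digit sum 17, not divisible by 3.
Ends in 9: not divisible by 5.
7: 131219 = 7·18745 + 4
11: 131219 = 11·11929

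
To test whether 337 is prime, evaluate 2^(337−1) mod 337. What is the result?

2^1 ≡ 2 (mod 337)
2^2 ≡ 2^2 = 4 ≡ 4 (mod 337)
2^4 ≡ 4^2 = 16 ≡ 16 (mod 337)
2^8 ≡ 16^2 = 256 ≡ 256 (mod 337)
2^16 ≡ 256^2 = 65536 ≡ 158 (mod 337)
2^32 ≡ 158^2 = 24964 ≡ 26 (mod 337)
2^64 ≡ 26^2 = 676 ≡ 2 (mod 337)
2^128 ≡ 2^2 = 4 ≡ 4 (mod 337)
2^256 ≡ 4^2 = 16 ≡ 16 (mod 337)
336 = 256 + 64 + 16 in binary powers of 2.
So 2^336 ≡ 16 · 2 · 158 ≡ 1 (mod 337).
Since the result is 1, base 2 gives no evidence that 337 is composite.

1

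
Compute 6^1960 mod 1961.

6^1 ≡ 6 (mod 1961)
6^2 ≡ 6^2 = 36 ≡ 36 (mod 1961)
6^4 ≡ 36^2 = 1296 ≡ 1296 (mod 1961)
6^8 ≡ 1296^2 = 1679616 ≡ 1000 (mod 1961)
6^16 ≡ 1000^2 = 1000000 ≡ 1851 (mod 1961)
6^32 ≡ 1851^2 = 3426201 ≡ 334 (mod 1961)
6^64 ≡ 334^2 = 111556 ≡ 1740 (mod 1961)
6^128 ≡ 1740^2 = 3027600 ≡ 1777 (mod 1961)
6^256 ≡ 1777^2 = 3157729 ≡ 519 (mod 1961)
6^512 ≡ 519^2 = 269361 ≡ 704 (mod 1961)
6^1024 ≡ 704^2 = 495616 ≡ 1444 (mod 1961)
1960 = 1024 + 512 + 256 + 128 + 32 + 8 in binary powers of 2.
So 6^1960 ≡ 1444 · 704 · 519 · 1777 · 334 · 1000 ≡ 1444 (mod 1961).
Since 1444 ≠ 1, base 6 is a Fermat witness: 1961 is composite.

1444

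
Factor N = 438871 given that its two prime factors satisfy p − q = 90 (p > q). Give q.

619

Since p = q + 90, we have 438871 = q(q + 90), so q² + 90q − 438871 = 0.
Discriminant: 90² + 4·438871 = 8100 + 1755484 = 1763584; √1763584 = 1328.
q = (−90 + 1328)/2 = 619, and p = q + 90 = 709.
Check: 619 · 709 = 438871.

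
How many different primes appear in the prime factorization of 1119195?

1119195 = 3^2 · 124355
124355 = 5 · 24871
24871 = 7 · 3553
3553 = 11 · 323
323 = 17 · 19
1119195 = 3^2 · 5 · 7 · 11 · 17 · 19, which has 6 distinct prime factors.

6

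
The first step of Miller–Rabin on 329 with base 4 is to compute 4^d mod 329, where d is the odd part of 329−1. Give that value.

296

329 − 1 = 328 = 2^3 · 41, so d = 41.
4^1 ≡ 4 (mod 329)
4^2 ≡ 4^2 = 16 ≡ 16 (mod 329)
4^4 ≡ 16^2 = 256 ≡ 256 (mod 329)
4^8 ≡ 256^2 = 65536 ≡ 65 (mod 329)
4^16 ≡ 65^2 = 4225 ≡ 277 (mod 329)
4^32 ≡ 277^2 = 76729 ≡ 72 (mod 329)
41 = 32 + 8 + 1 in binary powers of 2.
So 4^41 ≡ 72 · 65 · 4 ≡ 296 (mod 329).
Squaring chain: 296 → 102 → 205; never reaches −1, so base 4 is a Miller–Rabin witness that 329 is composite.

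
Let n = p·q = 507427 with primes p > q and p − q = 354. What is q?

557

Since p = q + 354, we have 507427 = q(q + 354), so q² + 354q − 507427 = 0.
Discriminant: 354² + 4·507427 = 125316 + 2029708 = 2155024; √2155024 = 1468.
q = (−354 + 1468)/2 = 557, and p = q + 354 = 911.
Check: 557 · 911 = 507427.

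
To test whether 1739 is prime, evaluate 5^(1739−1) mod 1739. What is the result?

5^1 ≡ 5 (mod 1739)
5^2 ≡ 5^2 = 25 ≡ 25 (mod 1739)
5^4 ≡ 25^2 = 625 ≡ 625 (mod 1739)
5^8 ≡ 625^2 = 390625 ≡ 1089 (mod 1739)
5^16 ≡ 1089^2 = 1185921 ≡ 1662 (mod 1739)
5^32 ≡ 1662^2 = 2762244 ≡ 712 (mod 1739)
5^64 ≡ 712^2 = 506944 ≡ 895 (mod 1739)
5^128 ≡ 895^2 = 801025 ≡ 1085 (mod 1739)
5^256 ≡ 1085^2 = 1177225 ≡ 1661 (mod 1739)
5^512 ≡ 1661^2 = 2758921 ≡ 867 (mod 1739)
5^1024 ≡ 867^2 = 751689 ≡ 441 (mod 1739)
1738 = 1024 + 512 + 128 + 64 + 8 + 2 in binary powers of 2.
So 5^1738 ≡ 441 · 867 · 1085 · 895 · 1089 · 25 ≡ 474 (mod 1739).
Since 474 ≠ 1, base 5 is a Fermat witness: 1739 is composite.

474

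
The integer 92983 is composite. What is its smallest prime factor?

11

92983 is odd.
Digit sum 31, not divisible by 3.
Ends in 3: not divisible by 5.
7: 92983 = 7·13283 + 2
11: 92983 = 11·8453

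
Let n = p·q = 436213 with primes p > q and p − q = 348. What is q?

Since p = q + 348, we have 436213 = q(q + 348), so q² + 348q − 436213 = 0.
Discriminant: 348² + 4·436213 = 121104 + 1744852 = 1865956; √1865956 = 1366.
q = (−348 + 1366)/2 = 509, and p = q + 348 = 857.
Check: 509 · 857 = 436213.

509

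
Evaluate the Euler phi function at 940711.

906360

Factor: 940711 = 43 · 131 · 167.
φ(940711) = (43−1) · (131−1) · (167−1) = 42 · 130 · 166 = 906360.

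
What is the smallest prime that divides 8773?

31

8773 is odd.
Digit sum 25, not divisible by 3.
Ends in 3: not divisible by 5.
7: 8773 = 7·1253 + 2
11: 8773 = 11·797 + 6
13: 8773 = 13·674 + 11
17: 8773 = 17·516 + 1
19: 8773 = 19·461 + 14
23: 8773 = 23·381 + 10
29: 8773 = 29·302 + 15
31: 8773 = 31·283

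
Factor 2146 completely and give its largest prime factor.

37

2146 = 2 · 1073
1073 = 29 · 37
37 is prime.
So 2146 = 2 · 29 · 37; the largest prime factor is 37.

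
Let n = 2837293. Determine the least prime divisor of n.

2837293 is odd.
Digit sum 34, not divisible by 3.
Ends in 3: not divisible by 5.
7: 2837293 = 7·405327 + 4
11: 2837293 = 11·257935 + 8
13: 2837293 = 13·218253 + 4
17: 2837293 = 17·166899 + 10
19: 2837293 = 19·149331 + 4
23: 2837293 = 23·123360 + 13
29: 2837293 = 29·97837 + 20
31: 2837293 = 31·91525 + 18
37: 2837293 = 37·76683 + 22
41: 2837293 = 41·69202 + 11
43: 2837293 = 43·65983 + 24
47: 2837293 = 47·60367 + 44
53: 2837293 = 53·53533 + 44
59: 2837293 = 59·48089 + 42
61: 2837293 = 61·46513

61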